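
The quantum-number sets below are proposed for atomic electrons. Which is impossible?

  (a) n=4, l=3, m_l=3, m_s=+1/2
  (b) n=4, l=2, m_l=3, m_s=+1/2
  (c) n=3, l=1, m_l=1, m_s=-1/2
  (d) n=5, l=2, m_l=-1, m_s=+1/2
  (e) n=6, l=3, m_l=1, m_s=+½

(b) has |m_l| = 3 > l = 2, violating −l ≤ m_l ≤ l.
The remaining sets (a), (c), (d), (e) satisfy all four rules.

(b)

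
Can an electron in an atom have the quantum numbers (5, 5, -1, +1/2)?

Invalid

The orbital quantum number must satisfy 0 ≤ l ≤ n−1. With n = 5 the allowed l values are 0, 1, 2, 3, 4, so l = 5 is out of range.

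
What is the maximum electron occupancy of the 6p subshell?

A subshell with l = 1 has 2l+1 = 3 orbitals, each holding 2 electrons (spin ±1/2), so 3 × 2 = 6.

6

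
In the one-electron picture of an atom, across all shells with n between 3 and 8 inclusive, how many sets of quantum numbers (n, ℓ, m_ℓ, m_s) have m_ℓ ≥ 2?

112

Work shell by shell — for each n, count the (ℓ, m_ℓ) pairs that satisfy m_ℓ ≥ 2:
n=3 → 1; n=4 → 3; n=5 → 6; n=6 → 10; n=7 → 15; n=8 → 21.
Orbitals: 1 + 3 + 6 + 10 + 15 + 21 = 56. Including both spin states (m_s = ±1/2) gives 2 × 56 = 112 states.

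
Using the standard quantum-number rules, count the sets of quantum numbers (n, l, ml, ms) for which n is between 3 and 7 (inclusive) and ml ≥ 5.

8

For each n in the range, tally the orbitals obeying ml ≥ 5:
n=6 → 1; n=7 → 3.
Orbitals: 1 + 3 = 4. Including both spin states (ms = ±1/2) gives 2 × 4 = 8 states.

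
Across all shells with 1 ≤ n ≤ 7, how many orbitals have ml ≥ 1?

Count contributing orbitals for each principal shell:
n=2 → 1; n=3 → 3; n=4 → 6; n=5 → 10; n=6 → 15; n=7 → 21.
Total orbitals: 1 + 3 + 6 + 10 + 15 + 21 = 56.

56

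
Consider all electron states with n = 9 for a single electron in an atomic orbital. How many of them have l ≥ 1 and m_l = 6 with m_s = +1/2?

For n = 9, l ranges over 0 … 8.
Contributions: l=6 → 1; l=7 → 1; l=8 → 1.
Orbitals: 1 + 1 + 1 = 3. With m_s fixed to a single value there is one state per orbital, giving 3 states.

3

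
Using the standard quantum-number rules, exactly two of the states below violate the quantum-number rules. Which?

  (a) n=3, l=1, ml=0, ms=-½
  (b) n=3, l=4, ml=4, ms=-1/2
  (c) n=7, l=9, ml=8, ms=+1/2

(b) has l = 4 ≥ n = 3, violating 0 ≤ l ≤ n−1.
(c) has l = 9 ≥ n = 7, violating 0 ≤ l ≤ n−1.
The remaining set (a) satisfies all four rules.

(b) and (c)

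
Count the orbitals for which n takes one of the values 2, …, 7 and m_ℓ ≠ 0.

112

Go shell by shell, enumerating (ℓ, m_ℓ) with m_ℓ ≠ 0:
n=2 → 2; n=3 → 6; n=4 → 12; n=5 → 20; n=6 → 30; n=7 → 42.
Total orbitals: 2 + 6 + 12 + 20 + 30 + 42 = 112.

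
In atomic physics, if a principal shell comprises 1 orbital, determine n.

n² = 1 ⇒ n = 1.

n = 1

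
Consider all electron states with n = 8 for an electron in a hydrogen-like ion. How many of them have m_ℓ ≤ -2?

42

Go through ℓ = 0, …, 7 (the values permitted for n = 8).
Contributions: ℓ=2 → 1; ℓ=3 → 2; ℓ=4 → 3; ℓ=5 → 4; ℓ=6 → 5; ℓ=7 → 6.
Orbitals: 1 + 2 + 3 + 4 + 5 + 6 = 21. Each orbital carries two spin states, so 21 × 2 = 42 states.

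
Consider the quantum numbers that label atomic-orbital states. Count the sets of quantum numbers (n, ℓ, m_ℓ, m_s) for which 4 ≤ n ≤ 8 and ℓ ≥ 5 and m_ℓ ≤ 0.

80

Per-shell orbital counts meeting the constraint:
n=6 → 6; n=7 → 13; n=8 → 21.
Orbitals: 6 + 13 + 21 = 40. Including both spin states (m_s = ±1/2) gives 2 × 40 = 80 states.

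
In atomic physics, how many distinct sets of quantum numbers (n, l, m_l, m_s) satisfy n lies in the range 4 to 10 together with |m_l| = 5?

60

Per-shell orbital counts meeting the constraint:
n=6 → 2; n=7 → 4; n=8 → 6; n=9 → 8; n=10 → 10.
Orbitals: 2 + 4 + 6 + 8 + 10 = 30. Including both spin states (m_s = ±1/2) gives 2 × 30 = 60 states.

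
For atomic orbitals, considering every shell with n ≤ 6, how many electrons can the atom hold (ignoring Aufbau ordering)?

182

Total orbitals = 1² + 2² + 3² + 4² + 5² + 6² = 91. Doubling for spin gives 182 electrons.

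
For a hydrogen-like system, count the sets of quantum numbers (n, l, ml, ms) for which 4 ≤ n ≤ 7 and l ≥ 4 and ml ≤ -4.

20

For each n in the range, tally the orbitals obeying l ≥ 4 and ml ≤ -4:
n=5 → 1; n=6 → 3; n=7 → 6.
Orbitals: 1 + 3 + 6 = 10. Including both spin states (ms = ±1/2) gives 2 × 10 = 20 states.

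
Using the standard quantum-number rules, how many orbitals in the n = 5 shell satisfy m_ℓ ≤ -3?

3

Per ℓ-value: ℓ=3 → 1; ℓ=4 → 2.
Total orbitals: 1 + 2 = 3.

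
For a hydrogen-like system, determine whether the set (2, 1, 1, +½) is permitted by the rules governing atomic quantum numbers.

n = 2 is a positive integer. l = 1 satisfies 0 ≤ l ≤ n−1 = 1. ml = 1 lies in the range −l … +l (here −1 … 1). ms = +1/2 is one of ±1/2.
All four constraints are satisfied.

Allowed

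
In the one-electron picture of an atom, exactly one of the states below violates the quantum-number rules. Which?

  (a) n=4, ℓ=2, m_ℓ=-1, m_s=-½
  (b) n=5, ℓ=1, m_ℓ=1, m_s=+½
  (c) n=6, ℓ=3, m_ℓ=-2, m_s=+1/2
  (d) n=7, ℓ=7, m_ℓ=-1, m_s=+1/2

(d)

(d) has ℓ = 7 ≥ n = 7, violating 0 ≤ ℓ ≤ n−1.
The remaining sets (a), (b), (c) satisfy all four rules.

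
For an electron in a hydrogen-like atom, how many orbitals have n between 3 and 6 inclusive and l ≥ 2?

For each n in the range, tally the orbitals obeying l ≥ 2:
n=3 → 5; n=4 → 12; n=5 → 21; n=6 → 32.
Total orbitals: 5 + 12 + 21 + 32 = 70.

70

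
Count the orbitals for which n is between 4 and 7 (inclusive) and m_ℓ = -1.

Work shell by shell — for each n, count the (ℓ, m_ℓ) pairs that satisfy m_ℓ = -1:
n=4 → 3; n=5 → 4; n=6 → 5; n=7 → 6.
Total orbitals: 3 + 4 + 5 + 6 = 18.

18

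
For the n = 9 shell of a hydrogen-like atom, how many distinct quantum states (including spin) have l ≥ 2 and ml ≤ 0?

84

Go through l = 0, …, 8 (the values permitted for n = 9).
Orbitals with l ≥ 2 and ml ≤ 0, by l: l=2 → 3; l=3 → 4; l=4 → 5; l=5 → 6; l=6 → 7; l=7 → 8; l=8 → 9.
Orbitals: 3 + 4 + 5 + 6 + 7 + 8 + 9 = 42. Each orbital carries two spin states, so 42 × 2 = 84 states.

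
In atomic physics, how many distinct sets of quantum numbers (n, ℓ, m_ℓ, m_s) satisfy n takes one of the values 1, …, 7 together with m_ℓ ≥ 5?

Treat each shell separately and count matching orbitals:
n=6 → 1; n=7 → 3.
Orbitals: 1 + 3 = 4. Including both spin states (m_s = ±1/2) gives 2 × 4 = 8 states.

8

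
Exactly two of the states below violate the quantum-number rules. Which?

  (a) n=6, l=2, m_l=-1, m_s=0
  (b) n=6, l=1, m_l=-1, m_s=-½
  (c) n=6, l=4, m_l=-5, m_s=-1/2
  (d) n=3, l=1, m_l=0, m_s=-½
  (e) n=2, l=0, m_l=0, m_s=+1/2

(a) has m_s = 0, but an electron's spin must be ±1/2.
(c) has |m_l| = 5 > l = 4, violating −l ≤ m_l ≤ l.
The remaining sets (b), (d), (e) satisfy all four rules.

(a) and (c)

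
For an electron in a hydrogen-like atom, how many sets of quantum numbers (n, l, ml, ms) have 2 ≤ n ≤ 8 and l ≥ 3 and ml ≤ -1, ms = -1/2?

65

Count contributing orbitals for each principal shell:
n=4 → 3; n=5 → 7; n=6 → 12; n=7 → 18; n=8 → 25.
Orbitals: 3 + 7 + 12 + 18 + 25 = 65. With ms fixed to -1/2 there is one state per orbital, so 65 states.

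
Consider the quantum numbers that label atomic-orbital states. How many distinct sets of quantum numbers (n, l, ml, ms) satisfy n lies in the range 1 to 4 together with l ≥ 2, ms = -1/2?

17

Per-shell orbital counts meeting the constraint:
n=3 → 5; n=4 → 12.
Orbitals: 5 + 12 = 17. With ms fixed to -1/2 there is one state per orbital, so 17 states.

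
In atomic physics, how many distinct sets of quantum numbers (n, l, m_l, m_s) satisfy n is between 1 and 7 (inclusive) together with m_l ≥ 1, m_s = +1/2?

56

Go shell by shell, enumerating (l, m_l) with m_l ≥ 1:
n=2 → 1; n=3 → 3; n=4 → 6; n=5 → 10; n=6 → 15; n=7 → 21.
Orbitals: 1 + 3 + 6 + 10 + 15 + 21 = 56. With m_s fixed to +1/2 there is one state per orbital, so 56 states.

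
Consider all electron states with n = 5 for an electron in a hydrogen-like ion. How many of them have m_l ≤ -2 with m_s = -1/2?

The n = 5 shell has l = 0 through 4; check each.
Per l-value: l=2 → 1; l=3 → 2; l=4 → 3.
Orbitals: 1 + 2 + 3 = 6. With m_s fixed to a single value there is one state per orbital, giving 6 states.

6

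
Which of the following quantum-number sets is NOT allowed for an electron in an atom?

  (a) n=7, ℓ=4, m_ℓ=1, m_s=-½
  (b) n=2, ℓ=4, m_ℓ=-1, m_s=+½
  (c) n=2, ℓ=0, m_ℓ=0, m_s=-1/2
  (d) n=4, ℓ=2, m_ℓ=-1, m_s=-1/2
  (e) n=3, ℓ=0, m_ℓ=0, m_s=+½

(b)

(b) has ℓ = 4 ≥ n = 2, violating 0 ≤ ℓ ≤ n−1.
The remaining sets (a), (c), (d), (e) satisfy all four rules.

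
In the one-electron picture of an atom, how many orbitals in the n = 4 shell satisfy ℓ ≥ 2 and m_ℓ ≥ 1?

5

The n = 4 shell has ℓ = 0 through 3; check each.
Contributions: ℓ=2 → 2; ℓ=3 → 3.
Total orbitals: 2 + 3 = 5.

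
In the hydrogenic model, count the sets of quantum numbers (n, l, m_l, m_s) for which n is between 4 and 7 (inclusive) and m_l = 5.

6

Per-shell orbital counts meeting the constraint:
n=6 → 1; n=7 → 2.
Orbitals: 1 + 2 = 3. Including both spin states (m_s = ±1/2) gives 2 × 3 = 6 states.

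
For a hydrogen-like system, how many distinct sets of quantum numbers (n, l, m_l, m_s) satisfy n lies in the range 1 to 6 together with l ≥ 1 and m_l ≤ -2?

Work shell by shell — for each n, count the (l, m_l) pairs that satisfy l ≥ 1 and m_l ≤ -2:
n=3 → 1; n=4 → 3; n=5 → 6; n=6 → 10.
Orbitals: 1 + 3 + 6 + 10 = 20. Including both spin states (m_s = ±1/2) gives 2 × 20 = 40 states.

40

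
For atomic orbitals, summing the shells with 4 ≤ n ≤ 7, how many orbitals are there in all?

126

Shell n has n² orbitals: 4²=16 + 5²=25 + 6²=36 + 7²=49 = 126 orbitals.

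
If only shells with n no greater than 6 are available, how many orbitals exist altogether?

91

Total orbitals = 1² + 2² + 3² + 4² + 5² + 6² = 91.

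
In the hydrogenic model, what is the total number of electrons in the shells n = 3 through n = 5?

100

Shell n has n² orbitals: 3²=9 + 4²=16 + 5²=25 = 50 orbitals.
Two spin states per orbital: 2 × 50 = 100 electrons.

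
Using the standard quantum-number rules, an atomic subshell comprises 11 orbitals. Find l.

l = 5 (h)

2l+1 = 11 gives l = 5.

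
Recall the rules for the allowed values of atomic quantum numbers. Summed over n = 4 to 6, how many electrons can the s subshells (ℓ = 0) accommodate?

6

An s subshell (ℓ = 0) exists for every n ≥ 1, so shells n = 4, 5, 6 each contribute one — 3 subshells.
Since each s subshell holds 2(2·0+1) = 2 electrons, the total is 3 × 2 = 6.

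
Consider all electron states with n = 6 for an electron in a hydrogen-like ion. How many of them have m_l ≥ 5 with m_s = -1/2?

Go through l = 0, …, 5 (the values permitted for n = 6).
Per l-value: l=5 → 1.
Orbitals: 1. With m_s fixed to a single value there is one state per orbital, giving 1 state.

1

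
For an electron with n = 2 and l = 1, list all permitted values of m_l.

m_l takes every integer from −l to +l. With l = 1 that gives the 3 values -1, 0, 1.

-1, 0, 1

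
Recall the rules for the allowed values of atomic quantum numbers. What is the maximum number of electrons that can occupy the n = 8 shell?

128

A shell holds 2n² electrons: 2 × 8² = 2 × 64 = 128.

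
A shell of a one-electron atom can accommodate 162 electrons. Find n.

2n² = 162 ⇒ n² = 81 ⇒ n = 9.

n = 9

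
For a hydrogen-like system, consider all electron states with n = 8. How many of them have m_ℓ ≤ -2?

For n = 8, ℓ ranges over 0 … 7.
The (ℓ, m_ℓ) pairs meeting m_ℓ ≤ -2 give: ℓ=2 → 1; ℓ=3 → 2; ℓ=4 → 3; ℓ=5 → 4; ℓ=6 → 5; ℓ=7 → 6.
Orbitals: 1 + 2 + 3 + 4 + 5 + 6 = 21. Each orbital carries two spin states, so 21 × 2 = 42 states.

42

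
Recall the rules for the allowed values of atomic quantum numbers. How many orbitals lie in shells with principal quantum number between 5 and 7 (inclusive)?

110

Shell n has n² orbitals: 5²=25 + 6²=36 + 7²=49 = 110 orbitals.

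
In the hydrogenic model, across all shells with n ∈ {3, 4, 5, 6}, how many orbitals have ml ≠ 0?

Work shell by shell — for each n, count the (l, ml) pairs that satisfy ml ≠ 0:
n=3 → 6; n=4 → 12; n=5 → 20; n=6 → 30.
Total orbitals: 6 + 12 + 20 + 30 = 68.

68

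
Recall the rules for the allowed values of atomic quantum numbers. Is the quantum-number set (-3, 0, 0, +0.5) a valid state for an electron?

The principal quantum number must be a positive integer (n ≥ 1), but here n = -3.

Invalid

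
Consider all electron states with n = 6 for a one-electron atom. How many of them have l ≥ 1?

Go through l = 0, …, 5 (the values permitted for n = 6).
Per l-value: l=1 → 3; l=2 → 5; l=3 → 7; l=4 → 9; l=5 → 11.
Orbitals: 3 + 5 + 7 + 9 + 11 = 35. Each orbital carries two spin states, so 35 × 2 = 70 states.

70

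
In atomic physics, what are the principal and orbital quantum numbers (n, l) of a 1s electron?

n = 1, l = 0

The leading integer gives n = 1; the letter 's' means l = 0.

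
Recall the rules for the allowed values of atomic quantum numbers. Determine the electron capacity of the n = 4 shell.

A shell holds 2n² electrons: 2 × 4² = 2 × 16 = 32.

32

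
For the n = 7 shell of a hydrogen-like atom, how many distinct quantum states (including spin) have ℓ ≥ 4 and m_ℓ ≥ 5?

6

Orbitals with ℓ ≥ 4 and m_ℓ ≥ 5, by ℓ: ℓ=5 → 1; ℓ=6 → 2.
Orbitals: 1 + 2 = 3. Each orbital carries two spin states, so 3 × 2 = 6 states.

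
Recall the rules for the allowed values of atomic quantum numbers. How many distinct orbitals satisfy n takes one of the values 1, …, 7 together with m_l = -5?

Treat each shell separately and count matching orbitals:
n=6 → 1; n=7 → 2.
Total orbitals: 1 + 2 = 3.

3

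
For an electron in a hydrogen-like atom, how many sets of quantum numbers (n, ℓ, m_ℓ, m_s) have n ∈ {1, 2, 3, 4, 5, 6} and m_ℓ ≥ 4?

8

Treat each shell separately and count matching orbitals:
n=5 → 1; n=6 → 3.
Orbitals: 1 + 3 = 4. Including both spin states (m_s = ±1/2) gives 2 × 4 = 8 states.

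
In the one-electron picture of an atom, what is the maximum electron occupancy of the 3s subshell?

2

A subshell with l = 0 has 2l+1 = 1 orbital, each holding 2 electrons (spin ±1/2), so 1 × 2 = 2.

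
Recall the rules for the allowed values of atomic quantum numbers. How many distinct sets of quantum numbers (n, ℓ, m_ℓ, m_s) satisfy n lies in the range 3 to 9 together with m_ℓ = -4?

30

Per-shell orbital counts meeting the constraint:
n=5 → 1; n=6 → 2; n=7 → 3; n=8 → 4; n=9 → 5.
Orbitals: 1 + 2 + 3 + 4 + 5 = 15. Including both spin states (m_s = ±1/2) gives 2 × 15 = 30 states.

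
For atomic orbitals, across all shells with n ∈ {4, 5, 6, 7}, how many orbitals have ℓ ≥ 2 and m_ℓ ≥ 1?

48

Per-shell orbital counts meeting the constraint:
n=4 → 5; n=5 → 9; n=6 → 14; n=7 → 20.
Total orbitals: 5 + 9 + 14 + 20 = 48.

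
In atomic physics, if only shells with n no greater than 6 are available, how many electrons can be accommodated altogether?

Total orbitals = 1² + 2² + 3² + 4² + 5² + 6² = 91. Doubling for spin gives 182 electrons.

182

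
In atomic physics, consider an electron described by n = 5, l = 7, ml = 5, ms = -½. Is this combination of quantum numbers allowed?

The orbital quantum number must satisfy 0 ≤ l ≤ n−1. With n = 5 the allowed l values are 0, 1, 2, 3, 4, so l = 7 is out of range.

No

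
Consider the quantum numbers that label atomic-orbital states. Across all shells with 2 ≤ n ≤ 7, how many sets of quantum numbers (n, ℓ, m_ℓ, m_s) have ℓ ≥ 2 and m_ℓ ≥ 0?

Work shell by shell — for each n, count the (ℓ, m_ℓ) pairs that satisfy ℓ ≥ 2 and m_ℓ ≥ 0:
n=3 → 3; n=4 → 7; n=5 → 12; n=6 → 18; n=7 → 25.
Orbitals: 3 + 7 + 12 + 18 + 25 = 65. Including both spin states (m_s = ±1/2) gives 2 × 65 = 130 states.

130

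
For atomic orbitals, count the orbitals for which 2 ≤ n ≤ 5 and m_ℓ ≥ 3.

4

Work shell by shell — for each n, count the (ℓ, m_ℓ) pairs that satisfy m_ℓ ≥ 3:
n=4 → 1; n=5 → 3.
Total orbitals: 1 + 3 = 4.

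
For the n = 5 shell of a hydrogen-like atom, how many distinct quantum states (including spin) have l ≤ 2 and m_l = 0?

6

For n = 5, l ranges over 0 … 4.
The (l, m_l) pairs meeting l ≤ 2 and m_l = 0 give: l=0 → 1; l=1 → 1; l=2 → 1.
Orbitals: 1 + 1 + 1 = 3. Each orbital carries two spin states, so 3 × 2 = 6 states.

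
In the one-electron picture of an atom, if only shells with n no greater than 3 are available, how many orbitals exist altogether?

Total orbitals = 1² + 2² + 3² = 14.

14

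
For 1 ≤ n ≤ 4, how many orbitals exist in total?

30

Total orbitals = 1² + 2² + 3² + 4² = 30.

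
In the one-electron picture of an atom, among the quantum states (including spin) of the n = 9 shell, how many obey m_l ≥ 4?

30

Go through l = 0, …, 8 (the values permitted for n = 9).
The (l, m_l) pairs meeting m_l ≥ 4 give: l=4 → 1; l=5 → 2; l=6 → 3; l=7 → 4; l=8 → 5.
Orbitals: 1 + 2 + 3 + 4 + 5 = 15. Each orbital carries two spin states, so 15 × 2 = 30 states.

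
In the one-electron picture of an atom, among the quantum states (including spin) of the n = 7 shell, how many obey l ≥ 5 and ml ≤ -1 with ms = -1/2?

11

Orbitals with l ≥ 5 and ml ≤ -1, by l: l=5 → 5; l=6 → 6.
Orbitals: 5 + 6 = 11. With ms fixed to a single value there is one state per orbital, giving 11 states.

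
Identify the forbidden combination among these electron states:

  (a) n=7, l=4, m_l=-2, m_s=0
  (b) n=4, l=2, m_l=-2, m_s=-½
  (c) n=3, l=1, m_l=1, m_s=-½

(a) has m_s = 0, but an electron's spin must be ±1/2.
The remaining sets (b), (c) satisfy all four rules.

(a)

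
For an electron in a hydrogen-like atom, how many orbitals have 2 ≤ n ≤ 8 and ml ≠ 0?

Per-shell orbital counts meeting the constraint:
n=2 → 2; n=3 → 6; n=4 → 12; n=5 → 20; n=6 → 30; n=7 → 42; n=8 → 56.
Total orbitals: 2 + 6 + 12 + 20 + 30 + 42 + 56 = 168.

168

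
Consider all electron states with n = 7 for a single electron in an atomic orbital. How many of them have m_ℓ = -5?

The n = 7 shell has ℓ = 0 through 6; check each.
Contributions: ℓ=5 → 1; ℓ=6 → 1.
Orbitals: 1 + 1 = 2. Each orbital carries two spin states, so 2 × 2 = 4 states.

4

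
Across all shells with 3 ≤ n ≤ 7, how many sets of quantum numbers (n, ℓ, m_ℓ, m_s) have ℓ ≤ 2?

Treat each shell separately and count matching orbitals:
n=3 → 9; n=4 → 9; n=5 → 9; n=6 → 9; n=7 → 9.
Orbitals: 9 + 9 + 9 + 9 + 9 = 45. Including both spin states (m_s = ±1/2) gives 2 × 45 = 90 states.

90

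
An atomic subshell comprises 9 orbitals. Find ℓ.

2ℓ+1 = 9 gives ℓ = 4.

ℓ = 4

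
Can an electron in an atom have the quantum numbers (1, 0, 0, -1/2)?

Yes

n = 1 is a positive integer. l = 0 satisfies 0 ≤ l ≤ n−1 = 0. m_l = 0 lies in the range −l … +l (here 0). m_s = -1/2 is one of ±1/2.
All four constraints are satisfied.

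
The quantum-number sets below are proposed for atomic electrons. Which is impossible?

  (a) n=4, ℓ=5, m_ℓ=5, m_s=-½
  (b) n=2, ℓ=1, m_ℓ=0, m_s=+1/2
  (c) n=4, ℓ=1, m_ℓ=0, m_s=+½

(a) has ℓ = 5 ≥ n = 4, violating 0 ≤ ℓ ≤ n−1.
The remaining sets (b), (c) satisfy all four rules.

(a)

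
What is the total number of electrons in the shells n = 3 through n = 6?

172

Shell n has n² orbitals: 3²=9 + 4²=16 + 5²=25 + 6²=36 = 86 orbitals.
Two spin states per orbital: 2 × 86 = 172 electrons.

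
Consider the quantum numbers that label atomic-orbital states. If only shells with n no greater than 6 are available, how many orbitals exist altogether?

91

Total orbitals = 1² + 2² + 3² + 4² + 5² + 6² = 91.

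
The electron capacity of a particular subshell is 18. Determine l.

l = 4

2(2l+1) = 18 ⇒ 2l+1 = 9 ⇒ l = 4.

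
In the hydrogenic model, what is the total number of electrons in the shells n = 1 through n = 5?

110

Shell n has n² orbitals: 1²=1 + 2²=4 + 3²=9 + 4²=16 + 5²=25 = 55 orbitals.
Two spin states per orbital: 2 × 55 = 110 electrons.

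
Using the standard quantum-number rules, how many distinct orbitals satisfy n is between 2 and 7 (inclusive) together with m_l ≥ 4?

10

Count contributing orbitals for each principal shell:
n=5 → 1; n=6 → 3; n=7 → 6.
Total orbitals: 1 + 3 + 6 = 10.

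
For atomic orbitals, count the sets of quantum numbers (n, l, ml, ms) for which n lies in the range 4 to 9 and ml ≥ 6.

Work shell by shell — for each n, count the (l, ml) pairs that satisfy ml ≥ 6:
n=7 → 1; n=8 → 3; n=9 → 6.
Orbitals: 1 + 3 + 6 = 10. Including both spin states (ms = ±1/2) gives 2 × 10 = 20 states.

20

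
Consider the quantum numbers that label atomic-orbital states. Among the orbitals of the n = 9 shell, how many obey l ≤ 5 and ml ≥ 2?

10

For n = 9, l ranges over 0 … 8.
Orbitals with l ≤ 5 and ml ≥ 2, by l: l=2 → 1; l=3 → 2; l=4 → 3; l=5 → 4.
Total orbitals: 1 + 2 + 3 + 4 = 10.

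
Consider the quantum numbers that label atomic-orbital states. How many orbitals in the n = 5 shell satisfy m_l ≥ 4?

1

Contributions: l=4 → 1.
Total orbitals: 1.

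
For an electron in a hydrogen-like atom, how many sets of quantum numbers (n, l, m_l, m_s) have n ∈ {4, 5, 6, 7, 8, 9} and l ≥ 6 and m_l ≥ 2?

Count contributing orbitals for each principal shell:
n=7 → 5; n=8 → 11; n=9 → 18.
Orbitals: 5 + 11 + 18 = 34. Including both spin states (m_s = ±1/2) gives 2 × 34 = 68 states.

68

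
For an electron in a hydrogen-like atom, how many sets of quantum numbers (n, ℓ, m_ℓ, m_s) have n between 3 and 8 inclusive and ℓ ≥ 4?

Go shell by shell, enumerating (ℓ, m_ℓ) with ℓ ≥ 4:
n=5 → 9; n=6 → 20; n=7 → 33; n=8 → 48.
Orbitals: 9 + 20 + 33 + 48 = 110. Including both spin states (m_s = ±1/2) gives 2 × 110 = 220 states.

220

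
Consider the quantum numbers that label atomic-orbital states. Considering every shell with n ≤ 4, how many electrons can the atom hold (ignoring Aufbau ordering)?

60

Total orbitals = 1² + 2² + 3² + 4² = 30. Doubling for spin gives 60 electrons.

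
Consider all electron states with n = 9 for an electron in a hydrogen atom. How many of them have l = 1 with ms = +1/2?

3

With n = 9 the allowed l are 0, 1, …, 8.
Orbitals with l = 1, by l: l=1 → 3.
Orbitals: 3. With ms fixed to a single value there is one state per orbital, giving 3 states.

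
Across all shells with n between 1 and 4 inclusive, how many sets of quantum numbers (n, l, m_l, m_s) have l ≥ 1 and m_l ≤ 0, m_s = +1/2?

16

Work shell by shell — for each n, count the (l, m_l) pairs that satisfy l ≥ 1 and m_l ≤ 0:
n=2 → 2; n=3 → 5; n=4 → 9.
Orbitals: 2 + 5 + 9 = 16. With m_s fixed to +1/2 there is one state per orbital, so 16 states.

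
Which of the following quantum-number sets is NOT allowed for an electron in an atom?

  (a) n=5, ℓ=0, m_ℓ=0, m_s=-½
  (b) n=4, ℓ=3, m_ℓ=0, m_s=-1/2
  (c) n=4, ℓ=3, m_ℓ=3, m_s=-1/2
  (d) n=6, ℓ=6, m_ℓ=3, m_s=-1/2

(d) has ℓ = 6 ≥ n = 6, violating 0 ≤ ℓ ≤ n−1.
The remaining sets (a), (b), (c) satisfy all four rules.

(d)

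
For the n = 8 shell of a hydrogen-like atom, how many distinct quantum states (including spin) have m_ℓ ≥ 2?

42

For n = 8, ℓ ranges over 0 … 7.
Contributions: ℓ=2 → 1; ℓ=3 → 2; ℓ=4 → 3; ℓ=5 → 4; ℓ=6 → 5; ℓ=7 → 6.
Orbitals: 1 + 2 + 3 + 4 + 5 + 6 = 21. Each orbital carries two spin states, so 21 × 2 = 42 states.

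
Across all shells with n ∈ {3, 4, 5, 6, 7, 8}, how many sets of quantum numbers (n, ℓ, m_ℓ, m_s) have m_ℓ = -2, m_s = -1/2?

For each n in the range, tally the orbitals obeying m_ℓ = -2:
n=3 → 1; n=4 → 2; n=5 → 3; n=6 → 4; n=7 → 5; n=8 → 6.
Orbitals: 1 + 2 + 3 + 4 + 5 + 6 = 21. With m_s fixed to -1/2 there is one state per orbital, so 21 states.

21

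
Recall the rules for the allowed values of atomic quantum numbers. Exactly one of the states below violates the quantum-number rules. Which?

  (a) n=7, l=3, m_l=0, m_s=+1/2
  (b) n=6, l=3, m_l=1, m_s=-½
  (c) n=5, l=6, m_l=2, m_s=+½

(c) has l = 6 ≥ n = 5, violating 0 ≤ l ≤ n−1.
The remaining sets (a), (b) satisfy all four rules.

(c)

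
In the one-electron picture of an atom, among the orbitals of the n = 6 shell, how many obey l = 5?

Per l-value: l=5 → 11.
Total orbitals: 11.

11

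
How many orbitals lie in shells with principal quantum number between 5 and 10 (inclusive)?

Shell n has n² orbitals: 5²=25 + 6²=36 + 7²=49 + 8²=64 + 9²=81 + 10²=100 = 355 orbitals.

355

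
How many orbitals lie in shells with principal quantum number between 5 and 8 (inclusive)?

Shell n has n² orbitals: 5²=25 + 6²=36 + 7²=49 + 8²=64 = 174 orbitals.

174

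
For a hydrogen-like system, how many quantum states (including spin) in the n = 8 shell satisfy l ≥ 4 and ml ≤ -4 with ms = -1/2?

10

The (l, ml) pairs meeting l ≥ 4 and ml ≤ -4 give: l=4 → 1; l=5 → 2; l=6 → 3; l=7 → 4.
Orbitals: 1 + 2 + 3 + 4 = 10. With ms fixed to a single value there is one state per orbital, giving 10 states.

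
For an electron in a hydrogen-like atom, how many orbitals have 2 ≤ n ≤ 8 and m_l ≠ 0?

Go shell by shell, enumerating (l, m_l) with m_l ≠ 0:
n=2 → 2; n=3 → 6; n=4 → 12; n=5 → 20; n=6 → 30; n=7 → 42; n=8 → 56.
Total orbitals: 2 + 6 + 12 + 20 + 30 + 42 + 56 = 168.

168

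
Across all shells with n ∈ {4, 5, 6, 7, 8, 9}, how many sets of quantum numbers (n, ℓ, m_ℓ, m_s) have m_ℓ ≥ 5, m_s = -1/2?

20

Count contributing orbitals for each principal shell:
n=6 → 1; n=7 → 3; n=8 → 6; n=9 → 10.
Orbitals: 1 + 3 + 6 + 10 = 20. With m_s fixed to -1/2 there is one state per orbital, so 20 states.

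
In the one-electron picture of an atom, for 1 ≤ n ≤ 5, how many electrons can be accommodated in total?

110

Total orbitals = 1² + 2² + 3² + 4² + 5² = 55. Doubling for spin gives 110 electrons.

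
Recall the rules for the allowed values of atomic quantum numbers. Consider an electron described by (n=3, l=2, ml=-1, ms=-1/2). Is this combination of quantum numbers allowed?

n = 3 is a positive integer. l = 2 satisfies 0 ≤ l ≤ n−1 = 2. ml = -1 lies in the range −l … +l (here −2 … 2). ms = -1/2 is one of ±1/2.
All four constraints are satisfied.

Valid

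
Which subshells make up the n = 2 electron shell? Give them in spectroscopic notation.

For n = 2, l runs from 0 to 1. In spectroscopic notation l = 0,1,2,… ↔ s,p,d,f,g,h,i, so the subshells are 2s, 2p.

2s, 2p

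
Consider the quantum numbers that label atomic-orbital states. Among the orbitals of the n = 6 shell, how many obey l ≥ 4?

Go through l = 0, …, 5 (the values permitted for n = 6).
Per l-value: l=4 → 9; l=5 → 11.
Total orbitals: 9 + 11 = 20.

20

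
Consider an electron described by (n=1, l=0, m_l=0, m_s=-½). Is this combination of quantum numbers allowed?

n = 1 is a positive integer. l = 0 satisfies 0 ≤ l ≤ n−1 = 0. m_l = 0 lies in the range −l … +l (here 0). m_s = -1/2 is one of ±1/2.
All four constraints are satisfied.

Valid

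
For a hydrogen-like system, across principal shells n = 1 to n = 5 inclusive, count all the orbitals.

Shell n has n² orbitals: 1²=1 + 2²=4 + 3²=9 + 4²=16 + 5²=25 = 55 orbitals.

55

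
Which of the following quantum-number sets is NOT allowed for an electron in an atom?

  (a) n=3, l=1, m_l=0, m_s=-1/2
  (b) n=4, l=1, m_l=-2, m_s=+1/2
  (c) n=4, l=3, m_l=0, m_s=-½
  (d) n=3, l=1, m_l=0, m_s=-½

(b) has |m_l| = 2 > l = 1, violating −l ≤ m_l ≤ l.
The remaining sets (a), (c), (d) satisfy all four rules.

(b)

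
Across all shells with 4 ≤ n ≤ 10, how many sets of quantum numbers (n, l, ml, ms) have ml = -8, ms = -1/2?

Work shell by shell — for each n, count the (l, ml) pairs that satisfy ml = -8:
n=9 → 1; n=10 → 2.
Orbitals: 1 + 2 = 3. With ms fixed to -1/2 there is one state per orbital, so 3 states.

3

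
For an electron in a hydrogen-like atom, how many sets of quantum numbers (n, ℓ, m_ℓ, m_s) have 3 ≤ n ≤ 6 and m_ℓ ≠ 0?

Go shell by shell, enumerating (ℓ, m_ℓ) with m_ℓ ≠ 0:
n=3 → 6; n=4 → 12; n=5 → 20; n=6 → 30.
Orbitals: 6 + 12 + 20 + 30 = 68. Including both spin states (m_s = ±1/2) gives 2 × 68 = 136 states.

136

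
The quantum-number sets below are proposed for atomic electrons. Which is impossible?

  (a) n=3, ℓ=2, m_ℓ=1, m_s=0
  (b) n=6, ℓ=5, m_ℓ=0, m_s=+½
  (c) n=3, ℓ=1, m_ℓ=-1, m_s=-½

(a)

(a) has m_s = 0, but an electron's spin must be ±1/2.
The remaining sets (b), (c) satisfy all four rules.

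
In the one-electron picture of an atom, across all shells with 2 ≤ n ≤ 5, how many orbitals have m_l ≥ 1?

Treat each shell separately and count matching orbitals:
n=2 → 1; n=3 → 3; n=4 → 6; n=5 → 10.
Total orbitals: 1 + 3 + 6 + 10 = 20.

20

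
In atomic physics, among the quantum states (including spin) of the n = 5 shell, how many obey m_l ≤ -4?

With n = 5 the allowed l are 0, 1, …, 4.
Contributions: l=4 → 1.
Orbitals: 1. Each orbital carries two spin states, so 1 × 2 = 2 states.

2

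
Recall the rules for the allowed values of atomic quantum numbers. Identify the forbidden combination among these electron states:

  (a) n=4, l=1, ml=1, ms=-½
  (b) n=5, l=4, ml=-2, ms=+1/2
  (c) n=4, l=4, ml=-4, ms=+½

(c)

(c) has l = 4 ≥ n = 4, violating 0 ≤ l ≤ n−1.
The remaining sets (a), (b) satisfy all four rules.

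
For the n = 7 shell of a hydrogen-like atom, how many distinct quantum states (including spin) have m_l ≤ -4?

With n = 7 the allowed l are 0, 1, …, 6.
Per l-value: l=4 → 1; l=5 → 2; l=6 → 3.
Orbitals: 1 + 2 + 3 = 6. Each orbital carries two spin states, so 6 × 2 = 12 states.

12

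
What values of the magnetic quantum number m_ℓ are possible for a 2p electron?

-1, 0, 1

The 2p subshell has ℓ = 1, and m_ℓ takes every integer from −ℓ to +ℓ. With ℓ = 1 that gives the 3 values -1, 0, 1.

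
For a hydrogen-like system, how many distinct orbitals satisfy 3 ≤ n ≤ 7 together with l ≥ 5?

Per-shell orbital counts meeting the constraint:
n=6 → 11; n=7 → 24.
Total orbitals: 11 + 24 = 35.

35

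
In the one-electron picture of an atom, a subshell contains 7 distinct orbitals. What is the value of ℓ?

2ℓ+1 = 7 gives ℓ = 3.

ℓ = 3 (f)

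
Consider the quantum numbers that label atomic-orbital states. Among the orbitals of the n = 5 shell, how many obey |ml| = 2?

The n = 5 shell has l = 0 through 4; check each.
The (l, ml) pairs meeting |ml| = 2 give: l=2 → 2; l=3 → 2; l=4 → 2.
Total orbitals: 2 + 2 + 2 = 6.

6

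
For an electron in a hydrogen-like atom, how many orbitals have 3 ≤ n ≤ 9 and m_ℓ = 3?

21

For each n in the range, tally the orbitals obeying m_ℓ = 3:
n=4 → 1; n=5 → 2; n=6 → 3; n=7 → 4; n=8 → 5; n=9 → 6.
Total orbitals: 1 + 2 + 3 + 4 + 5 + 6 = 21.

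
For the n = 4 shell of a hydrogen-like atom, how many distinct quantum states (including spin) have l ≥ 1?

With n = 4 the allowed l are 0, 1, …, 3.
Contributions: l=1 → 3; l=2 → 5; l=3 → 7.
Orbitals: 3 + 5 + 7 = 15. Each orbital carries two spin states, so 15 × 2 = 30 states.

30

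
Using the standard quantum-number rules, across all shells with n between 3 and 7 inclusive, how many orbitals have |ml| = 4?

Treat each shell separately and count matching orbitals:
n=5 → 2; n=6 → 4; n=7 → 6.
Total orbitals: 2 + 4 + 6 = 12.

12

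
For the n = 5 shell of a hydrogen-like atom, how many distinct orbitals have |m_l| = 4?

2

Go through l = 0, …, 4 (the values permitted for n = 5).
Contributions: l=4 → 2.
Total orbitals: 2.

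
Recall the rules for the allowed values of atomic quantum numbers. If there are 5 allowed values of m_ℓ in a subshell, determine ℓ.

m_ℓ ranges over 2ℓ+1 integers, so 2ℓ+1 = 5 ⇒ ℓ = 2.

ℓ = 2 (d)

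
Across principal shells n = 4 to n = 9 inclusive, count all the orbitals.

271

Shell n has n² orbitals: 4²=16 + 5²=25 + 6²=36 + 7²=49 + 8²=64 + 9²=81 = 271 orbitals.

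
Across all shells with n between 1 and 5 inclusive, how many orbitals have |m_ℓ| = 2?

12

Go shell by shell, enumerating (ℓ, m_ℓ) with |m_ℓ| = 2:
n=3 → 2; n=4 → 4; n=5 → 6.
Total orbitals: 2 + 4 + 6 = 12.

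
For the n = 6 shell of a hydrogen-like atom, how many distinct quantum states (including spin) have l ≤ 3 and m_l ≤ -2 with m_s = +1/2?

3

Go through l = 0, …, 5 (the values permitted for n = 6).
Orbitals with l ≤ 3 and m_l ≤ -2, by l: l=2 → 1; l=3 → 2.
Orbitals: 1 + 2 = 3. With m_s fixed to a single value there is one state per orbital, giving 3 states.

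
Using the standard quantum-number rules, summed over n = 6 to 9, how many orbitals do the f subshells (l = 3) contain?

An f subshell (l = 3) exists for every n ≥ 4, so shells n = 6, 7, 8, 9 each contribute one — 4 subshells.
Since each f subshell has 2·3+1 = 7 orbitals, the total is 4 × 7 = 28.

28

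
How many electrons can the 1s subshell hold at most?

2

A subshell with l = 0 has 2l+1 = 1 orbital, each holding 2 electrons (spin ±1/2), so 1 × 2 = 2.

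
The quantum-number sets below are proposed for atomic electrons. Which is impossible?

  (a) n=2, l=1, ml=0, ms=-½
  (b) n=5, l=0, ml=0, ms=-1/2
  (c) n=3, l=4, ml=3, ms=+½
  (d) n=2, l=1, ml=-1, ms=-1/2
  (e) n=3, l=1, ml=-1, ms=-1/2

(c) has l = 4 ≥ n = 3, violating 0 ≤ l ≤ n−1.
The remaining sets (a), (b), (d), (e) satisfy all four rules.

(c)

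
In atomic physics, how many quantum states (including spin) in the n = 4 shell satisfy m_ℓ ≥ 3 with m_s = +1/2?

1

Go through ℓ = 0, …, 3 (the values permitted for n = 4).
Orbitals with m_ℓ ≥ 3, by ℓ: ℓ=3 → 1.
Orbitals: 1. With m_s fixed to a single value there is one state per orbital, giving 1 state.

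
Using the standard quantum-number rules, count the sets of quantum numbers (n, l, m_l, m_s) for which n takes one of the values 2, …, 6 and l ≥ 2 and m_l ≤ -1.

Go shell by shell, enumerating (l, m_l) with l ≥ 2 and m_l ≤ -1:
n=3 → 2; n=4 → 5; n=5 → 9; n=6 → 14.
Orbitals: 2 + 5 + 9 + 14 = 30. Including both spin states (m_s = ±1/2) gives 2 × 30 = 60 states.

60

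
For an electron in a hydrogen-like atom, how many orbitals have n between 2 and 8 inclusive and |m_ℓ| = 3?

30

For each n in the range, tally the orbitals obeying |m_ℓ| = 3:
n=4 → 2; n=5 → 4; n=6 → 6; n=7 → 8; n=8 → 10.
Total orbitals: 2 + 4 + 6 + 8 + 10 = 30.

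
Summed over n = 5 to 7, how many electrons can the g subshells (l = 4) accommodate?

54

A g subshell (l = 4) exists for every n ≥ 5, so shells n = 5, 6, 7 each contribute one — 3 subshells.
Since each g subshell holds 2(2·4+1) = 18 electrons, the total is 3 × 18 = 54.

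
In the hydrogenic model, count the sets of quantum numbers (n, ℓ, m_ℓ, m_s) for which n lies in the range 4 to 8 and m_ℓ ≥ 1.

160

For each n in the range, tally the orbitals obeying m_ℓ ≥ 1:
n=4 → 6; n=5 → 10; n=6 → 15; n=7 → 21; n=8 → 28.
Orbitals: 6 + 10 + 15 + 21 + 28 = 80. Including both spin states (m_s = ±1/2) gives 2 × 80 = 160 states.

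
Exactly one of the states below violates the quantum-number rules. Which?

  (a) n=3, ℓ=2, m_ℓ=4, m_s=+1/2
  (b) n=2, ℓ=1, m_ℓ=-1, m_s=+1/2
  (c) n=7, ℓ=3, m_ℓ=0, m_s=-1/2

(a)

(a) has |m_ℓ| = 4 > ℓ = 2, violating −ℓ ≤ m_ℓ ≤ ℓ.
The remaining sets (b), (c) satisfy all four rules.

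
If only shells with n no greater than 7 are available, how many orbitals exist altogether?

Total orbitals = 1² + 2² + 3² + 4² + 5² + 6² + 7² = 140.

140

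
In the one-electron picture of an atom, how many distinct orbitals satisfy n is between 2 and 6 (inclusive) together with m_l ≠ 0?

Go shell by shell, enumerating (l, m_l) with m_l ≠ 0:
n=2 → 2; n=3 → 6; n=4 → 12; n=5 → 20; n=6 → 30.
Total orbitals: 2 + 6 + 12 + 20 + 30 = 70.

70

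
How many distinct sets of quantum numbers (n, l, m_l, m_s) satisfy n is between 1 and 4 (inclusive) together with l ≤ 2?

Per-shell orbital counts meeting the constraint:
n=1 → 1; n=2 → 4; n=3 → 9; n=4 → 9.
Orbitals: 1 + 4 + 9 + 9 = 23. Including both spin states (m_s = ±1/2) gives 2 × 23 = 46 states.

46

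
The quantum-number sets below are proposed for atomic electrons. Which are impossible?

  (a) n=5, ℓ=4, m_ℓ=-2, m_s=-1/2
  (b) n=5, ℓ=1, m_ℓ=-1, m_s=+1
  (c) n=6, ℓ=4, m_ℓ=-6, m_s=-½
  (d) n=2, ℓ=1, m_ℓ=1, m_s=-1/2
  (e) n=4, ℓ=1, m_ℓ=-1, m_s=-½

(b) and (c)

(b) has m_s = +1, but an electron's spin must be ±1/2.
(c) has |m_ℓ| = 6 > ℓ = 4, violating −ℓ ≤ m_ℓ ≤ ℓ.
The remaining sets (a), (d), (e) satisfy all four rules.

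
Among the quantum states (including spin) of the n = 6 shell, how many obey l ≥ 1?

For n = 6, l ranges over 0 … 5.
Orbitals with l ≥ 1, by l: l=1 → 3; l=2 → 5; l=3 → 7; l=4 → 9; l=5 → 11.
Orbitals: 3 + 5 + 7 + 9 + 11 = 35. Each orbital carries two spin states, so 35 × 2 = 70 states.

70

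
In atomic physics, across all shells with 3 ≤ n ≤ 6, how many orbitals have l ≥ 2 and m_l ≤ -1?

30

Go shell by shell, enumerating (l, m_l) with l ≥ 2 and m_l ≤ -1:
n=3 → 2; n=4 → 5; n=5 → 9; n=6 → 14.
Total orbitals: 2 + 5 + 9 + 14 = 30.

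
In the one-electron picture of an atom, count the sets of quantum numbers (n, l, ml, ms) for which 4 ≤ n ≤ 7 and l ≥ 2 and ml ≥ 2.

Work shell by shell — for each n, count the (l, ml) pairs that satisfy l ≥ 2 and ml ≥ 2:
n=4 → 3; n=5 → 6; n=6 → 10; n=7 → 15.
Orbitals: 3 + 6 + 10 + 15 = 34. Including both spin states (ms = ±1/2) gives 2 × 34 = 68 states.

68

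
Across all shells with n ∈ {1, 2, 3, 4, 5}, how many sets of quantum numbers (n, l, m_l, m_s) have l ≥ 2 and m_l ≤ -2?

Go shell by shell, enumerating (l, m_l) with l ≥ 2 and m_l ≤ -2:
n=3 → 1; n=4 → 3; n=5 → 6.
Orbitals: 1 + 3 + 6 = 10. Including both spin states (m_s = ±1/2) gives 2 × 10 = 20 states.

20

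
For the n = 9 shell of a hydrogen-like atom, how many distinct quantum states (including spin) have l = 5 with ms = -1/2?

11

For n = 9, l ranges over 0 … 8.
The (l, ml) pairs meeting l = 5 give: l=5 → 11.
Orbitals: 11. With ms fixed to a single value there is one state per orbital, giving 11 states.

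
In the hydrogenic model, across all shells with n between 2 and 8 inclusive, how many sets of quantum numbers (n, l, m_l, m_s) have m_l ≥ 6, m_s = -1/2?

4

For each n in the range, tally the orbitals obeying m_l ≥ 6:
n=7 → 1; n=8 → 3.
Orbitals: 1 + 3 = 4. With m_s fixed to -1/2 there is one state per orbital, so 4 states.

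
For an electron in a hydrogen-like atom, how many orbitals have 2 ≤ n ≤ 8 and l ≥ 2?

Go shell by shell, enumerating (l, ml) with l ≥ 2:
n=3 → 5; n=4 → 12; n=5 → 21; n=6 → 32; n=7 → 45; n=8 → 60.
Total orbitals: 5 + 12 + 21 + 32 + 45 + 60 = 175.

175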